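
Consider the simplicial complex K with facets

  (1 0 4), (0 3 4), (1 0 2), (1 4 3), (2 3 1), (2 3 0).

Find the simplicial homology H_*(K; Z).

H_0 = Z,  H_1 = 0,  H_2 = Z.

Fix the vertex order 0 < 1 < 2 < 3 < 4 and write every simplex with vertices in increasing order. Then dim K = 2 and the simplices of K are:

  0-simplices (5): [0], [1], [2], [3], [4]
  1-simplices (9): [0,1], [0,2], [0,3], [0,4], [1,2], [1,3], [1,4], [2,3], [3,4]
  2-simplices (6): [0,1,2], [0,1,4], [0,2,3], [0,3,4], [1,2,3], [1,3,4]

giving chain groups C_0 ≅ Z^5, C_1 ≅ Z^9, C_2 ≅ Z^6.

The boundary map ∂_1: C_1 → C_0 sends each edge [p,q] (with p < q) to q − p.
As a 5×9 matrix over Z this has rank 4, with invariant factors (1,1,1,1).

∂_2: C_2 → C_1 maps a triangle to the signed sum of its edges. For instance
  ∂[1,3,4] = [3,4] − [1,4] + [1,3],
  ∂[0,2,3] = [2,3] − [0,3] + [0,2].
The resulting 9×6 matrix has rank 5, and its Smith normal form has invariant factors (1,1,1,1,1).

Now H_k = ker ∂_k / im ∂_{k+1}, so:

  H_0: rank C_0 − rank ∂_1 = 5 − 4 = 1, and the invariant factors of ∂_1 are all 1, so H_0 = Z.
  H_1: rank ker ∂_1 − rank ∂_2 = (9 − 4) − 5 = 0, and the invariant factors of ∂_2 are all 1, so H_1 = 0.
  H_2: rank ker ∂_2 − rank ∂_3 = (6 − 5) − 0 = 1, and there is no ∂_3, so H_2 = Z.

As a check, the Euler characteristic is 5 − 9 + 6 = 2, which agrees with 1 − 0 + 1 = 2.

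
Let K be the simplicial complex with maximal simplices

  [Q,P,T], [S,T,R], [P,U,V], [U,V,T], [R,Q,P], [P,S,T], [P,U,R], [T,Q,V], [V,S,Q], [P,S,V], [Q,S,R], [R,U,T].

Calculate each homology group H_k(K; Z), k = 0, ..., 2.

We work with the vertex ordering P < Q < R < S < T < U < V. The simplices of K, each written with vertices in increasing order, are:

  0-simplices (7): P, Q, R, S, T, U, V
  1-simplices (18): PQ, PR, PS, PT, PU, PV, QR, QS, QT, QV, RS, RT, RU, ST, SV, TU, TV, UV
  2-simplices (12): PQR, PQT, PRU, PST, PSV, PUV, QRS, QSV, QTV, RST, RTU, TUV

Hence C_0 ≅ Z^7, C_1 ≅ Z^18, C_2 ≅ Z^12.

Boundary ∂_1: C_1 → C_0 maps an edge to its endpoints' difference, ∂[p,q] = q − p.
This gives a 7×18 integer matrix of rank 6; reducing to Smith normal form yields diagonal entries (1,1,1,1,1,1).

Boundary ∂_2: C_2 → C_1 acts by ∂[p,q,r] = [q,r] − [p,r] + [p,q]. For instance
  ∂PSV = SV − PV + PS,
  ∂PQR = QR − PR + PQ.
As a 18×12 matrix over Z this has rank 12, with invariant factors (1,1,1,1,1,1,1,1,1,1,1,2).

Now H_k = ker ∂_k / im ∂_{k+1}, so:

  H_0: rank C_0 − rank ∂_1 = 7 − 6 = 1, and the invariant factors of ∂_1 are all 1, so H_0 = Z.
  H_1: rank ker ∂_1 − rank ∂_2 = (18 − 6) − 12 = 0, and ∂_2 has invariant factor 2 > 1, so H_1 = Z/2.
  H_2: rank ker ∂_2 − rank ∂_3 = (12 − 12) − 0 = 0, and there is no ∂_3, so H_2 = 0.

(K is a triangulation of the real projective plane RP^2.)

H_0 ≅ Z,  H_1 ≅ Z/2,  H_2 = 0.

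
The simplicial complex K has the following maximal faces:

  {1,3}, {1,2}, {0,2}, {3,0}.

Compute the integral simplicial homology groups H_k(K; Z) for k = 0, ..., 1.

Take the total order 0 < 1 < 2 < 3 on the vertex set. Then K (dimension 1) consists of the simplices:

  0-simplices (4): [0], [1], [2], [3]
  1-simplices (4): [0,2], [0,3], [1,2], [1,3]

giving chain groups C_0 ≅ Z^4, C_1 ≅ Z^4.

∂_1: C_1 → C_0 maps an edge to its endpoints' difference, ∂[p,q] = q − p. For instance
  ∂[1,2] = [2] − [1].
As a 4×4 matrix over Z this has rank 3, with invariant factors (1,1,1).

Computing H_k = (kernel of ∂_k) / (image of ∂_{k+1}):

  H_0: rank C_0 − rank ∂_1 = 4 − 3 = 1, and the invariant factors of ∂_1 are all 1, so H_0 = Z.
  H_1: rank ker ∂_1 − rank ∂_2 = (4 − 3) − 0 = 1, and there is no ∂_2, so H_1 = Z.

H_0 = Z,  H_1 = Z.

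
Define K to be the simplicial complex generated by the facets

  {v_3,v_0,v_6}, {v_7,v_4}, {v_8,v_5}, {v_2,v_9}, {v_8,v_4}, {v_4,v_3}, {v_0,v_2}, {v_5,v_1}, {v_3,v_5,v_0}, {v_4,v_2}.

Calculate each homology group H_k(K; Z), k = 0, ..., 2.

H_0 = Z,  H_1 = Z^2,  H_2 = 0.

We work with the vertex ordering v_0 < v_1 < v_2 < v_3 < v_4 < v_5 < v_6 < v_7 < v_8 < v_9. The simplices of K, each written with vertices in increasing order, are:

  0-simplices (10): [v_0], [v_1], [v_2], [v_3], [v_4], [v_5], [v_6], [v_7], [v_8], [v_9]
  1-simplices (13): [v_0,v_2], [v_0,v_3], [v_0,v_5], [v_0,v_6], [v_1,v_5], [v_2,v_4], [v_2,v_9], [v_3,v_4], [v_3,v_5], [v_3,v_6], [v_4,v_7], [v_4,v_8], [v_5,v_8]
  2-simplices (2): [v_0,v_3,v_5], [v_0,v_3,v_6]

Hence C_0 ≅ Z^10, C_1 ≅ Z^13, C_2 ≅ Z^2.

The boundary map ∂_1: C_1 → C_0 sends each edge [p,q] (with p < q) to q − p. For instance
  ∂[v_3,v_6] = [v_6] − [v_3].
The 10×13 boundary matrix has rank 9 and Smith normal form diag(1,1,1,1,1,1,1,1,1).

Boundary ∂_2: C_2 → C_1 maps a triangle to the signed sum of its edges. For instance
  ∂[v_0,v_3,v_6] = [v_3,v_6] − [v_0,v_6] + [v_0,v_3],
  ∂[v_0,v_3,v_5] = [v_3,v_5] − [v_0,v_5] + [v_0,v_3].
The resulting 13×2 matrix has rank 2, and its Smith normal form has invariant factors (1,1).

Reading off H_k = ker ∂_k / im ∂_{k+1}:

  H_0: rank C_0 − rank ∂_1 = 10 − 9 = 1, and the invariant factors of ∂_1 are all 1, so H_0 ≅ Z.
  H_1: rank ker ∂_1 − rank ∂_2 = (13 − 9) − 2 = 2, and the invariant factors of ∂_2 are all 1, so H_1 ≅ Z^2.
  H_2: rank ker ∂_2 − rank ∂_3 = (2 − 2) − 0 = 0, and there is no ∂_3, so H_2 ≅ 0.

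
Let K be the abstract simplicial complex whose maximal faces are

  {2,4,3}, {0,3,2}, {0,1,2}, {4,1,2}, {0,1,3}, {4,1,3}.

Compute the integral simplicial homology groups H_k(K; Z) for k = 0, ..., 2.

Order the vertices as 0 < 1 < 2 < 3 < 4. Listing each simplex with vertices in this order, K has dimension 2 with simplices:

  0-simplices (5): [0], [1], [2], [3], [4]
  1-simplices (9): [0,1], [0,2], [0,3], [1,2], [1,3], [1,4], [2,3], [2,4], [3,4]
  2-simplices (6): [0,1,2], [0,1,3], [0,2,3], [1,2,4], [1,3,4], [2,3,4]

so the chain groups are C_0 ≅ Z^5, C_1 ≅ Z^9, C_2 ≅ Z^6.

∂_1: C_1 → C_0 maps an edge to its endpoints' difference, ∂[p,q] = q − p.
This gives a 5×9 integer matrix of rank 4; reducing to Smith normal form yields diagonal entries (1,1,1,1).

Boundary ∂_2: C_2 → C_1 sends each 2-simplex [p,q,r] to [q,r] − [p,r] + [p,q]. For instance
  ∂[1,3,4] = [3,4] − [1,4] + [1,3],
  ∂[0,2,3] = [2,3] − [0,3] + [0,2].
As a 9×6 matrix over Z this has rank 5, with invariant factors (1,1,1,1,1).

Reading off H_k = ker ∂_k / im ∂_{k+1}:

  H_0: rank C_0 − rank ∂_1 = 5 − 4 = 1, and the invariant factors of ∂_1 are all 1, so H_0 ≅ Z.
  H_1: rank ker ∂_1 − rank ∂_2 = (9 − 4) − 5 = 0, and the invariant factors of ∂_2 are all 1, so H_1 ≅ 0.
  H_2: rank ker ∂_2 − rank ∂_3 = (6 − 5) − 0 = 1, and there is no ∂_3, so H_2 ≅ Z.

As a check, the Euler characteristic is 5 − 9 + 6 = 2, which agrees with 1 − 0 + 1 = 2.
(K is a triangulation of the 2-sphere S^2.)

H_0 ≅ Z,  H_1 = 0,  H_2 ≅ Z.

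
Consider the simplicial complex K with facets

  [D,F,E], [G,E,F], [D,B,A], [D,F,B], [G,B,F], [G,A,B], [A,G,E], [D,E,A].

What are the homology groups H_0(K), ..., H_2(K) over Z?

H_0 ≅ Z,  H_1 = 0,  H_2 ≅ Z.

Fix the vertex order A < B < D < E < F < G and write every simplex with vertices in increasing order. Then dim K = 2 and the simplices of K are:

  0-simplices (6): A, B, D, E, F, G
  1-simplices (12): AB, AD, AE, AG, BD, BF, BG, DE, DF, EF, EG, FG
  2-simplices (8): ABD, ABG, ADE, AEG, BDF, BFG, DEF, EFG

Hence C_0 ≅ Z^6, C_1 ≅ Z^12, C_2 ≅ Z^8.

The boundary map ∂_1: C_1 → C_0 maps an edge to its endpoints' difference, ∂[p,q] = q − p. For instance
  ∂BF = F − B.
This gives a 6×12 integer matrix of rank 5; reducing to Smith normal form yields diagonal entries (1,1,1,1,1).

The boundary map ∂_2: C_2 → C_1 sends each 2-simplex [p,q,r] to [q,r] − [p,r] + [p,q]. For instance
  ∂BFG = FG − BG + BF,
  ∂DEF = EF − DF + DE.
The 12×8 boundary matrix has rank 7 and Smith normal form diag(1,1,1,1,1,1,1).

Computing H_k = (kernel of ∂_k) / (image of ∂_{k+1}):

  H_0: rank C_0 − rank ∂_1 = 6 − 5 = 1, and the invariant factors of ∂_1 are all 1, so H_0 = Z.
  H_1: rank ker ∂_1 − rank ∂_2 = (12 − 5) − 7 = 0, and the invariant factors of ∂_2 are all 1, so H_1 = 0.
  H_2: rank ker ∂_2 − rank ∂_3 = (8 − 7) − 0 = 1, and there is no ∂_3, so H_2 = Z.

As a check, the Euler characteristic is 6 − 12 + 8 = 2, which agrees with 1 − 0 + 1 = 2.
(K is a triangulation of the 2-sphere S^2.)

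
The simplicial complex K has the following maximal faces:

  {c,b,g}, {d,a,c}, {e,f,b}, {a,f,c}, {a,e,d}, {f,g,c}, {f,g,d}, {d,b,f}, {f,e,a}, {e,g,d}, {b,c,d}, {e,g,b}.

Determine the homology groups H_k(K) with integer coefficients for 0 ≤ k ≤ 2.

Take the total order a < b < c < d < e < f < g on the vertex set. Then K (dimension 2) consists of the simplices:

  0-simplices (7): a, b, c, d, e, f, g
  1-simplices (18): ac, ad, ae, af, bc, bd, be, bf, bg, cd, cf, cg, de, df, dg, ef, eg, fg
  2-simplices (12): acd, acf, ade, aef, bcd, bcg, bdf, bef, beg, cfg, deg, dfg

so the chain groups are C_0 ≅ Z^7, C_1 ≅ Z^18, C_2 ≅ Z^12.

Boundary ∂_1: C_1 → C_0 maps an edge to its endpoints' difference, ∂[p,q] = q − p. For instance
  ∂ae = e − a.
The resulting 7×18 matrix has rank 6, and its Smith normal form has invariant factors (1,1,1,1,1,1).

Boundary ∂_2: C_2 → C_1 maps a triangle to the signed sum of its edges. For instance
  ∂bcg = cg − bg + bc,
  ∂acd = cd − ad + ac.
As a 18×12 matrix over Z this has rank 12, with invariant factors (1,1,1,1,1,1,1,1,1,1,1,2).

Now H_k = ker ∂_k / im ∂_{k+1}, so:

  H_0: rank C_0 − rank ∂_1 = 7 − 6 = 1, and the invariant factors of ∂_1 are all 1, so H_0 ≅ Z.
  H_1: rank ker ∂_1 − rank ∂_2 = (18 − 6) − 12 = 0, and ∂_2 has invariant factor 2 > 1, so H_1 ≅ Z/2.
  H_2: rank ker ∂_2 − rank ∂_3 = (12 − 12) − 0 = 0, and there is no ∂_3, so H_2 ≅ 0.

(K is a triangulation of the real projective plane RP^2.)

H_0 ≅ Z,  H_1 ≅ Z/2,  H_2 = 0.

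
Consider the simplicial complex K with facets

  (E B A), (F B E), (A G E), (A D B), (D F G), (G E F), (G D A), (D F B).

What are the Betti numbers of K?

Take the total order A < B < D < E < F < G on the vertex set. Then K (dimension 2) consists of the simplices:

  0-simplices (6): A, B, D, E, F, G
  1-simplices (12): AB, AD, AE, AG, BD, BE, BF, DF, DG, EF, EG, FG
  2-simplices (8): ABD, ABE, ADG, AEG, BDF, BEF, DFG, EFG

Hence C_0 ≅ Z^6, C_1 ≅ Z^12, C_2 ≅ Z^8.

∂_1: C_1 → C_0 maps an edge to its endpoints' difference, ∂[p,q] = q − p. For instance
  ∂FG = G − F.
The 6×12 boundary matrix has rank 5 and Smith normal form diag(1,1,1,1,1).

The boundary map ∂_2: C_2 → C_1 acts by ∂[p,q,r] = [q,r] − [p,r] + [p,q]. For instance
  ∂DFG = FG − DG + DF,
  ∂ABE = BE − AE + AB.
The resulting 12×8 matrix has rank 7, and its Smith normal form has invariant factors (1,1,1,1,1,1,1).

Computing H_k = (kernel of ∂_k) / (image of ∂_{k+1}):

  H_0: rank C_0 − rank ∂_1 = 6 − 5 = 1, and the invariant factors of ∂_1 are all 1, so H_0 = Z.
  H_1: rank ker ∂_1 − rank ∂_2 = (12 − 5) − 7 = 0, and the invariant factors of ∂_2 are all 1, so H_1 = 0.
  H_2: rank ker ∂_2 − rank ∂_3 = (8 − 7) − 0 = 1, and there is no ∂_3, so H_2 = Z.

Hence the Betti numbers are b_0 = 1, b_1 = 0, b_2 = 1.

b_0 = 1, b_1 = 0, b_2 = 1.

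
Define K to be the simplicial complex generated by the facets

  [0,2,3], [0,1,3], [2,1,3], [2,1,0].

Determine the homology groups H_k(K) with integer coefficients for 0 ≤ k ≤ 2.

Order the vertices as 0 < 1 < 2 < 3. Listing each simplex with vertices in this order, K has dimension 2 with simplices:

  0-simplices (4): [0], [1], [2], [3]
  1-simplices (6): [0,1], [0,2], [0,3], [1,2], [1,3], [2,3]
  2-simplices (4): [0,1,2], [0,1,3], [0,2,3], [1,2,3]

so the chain groups are C_0 ≅ Z^4, C_1 ≅ Z^6, C_2 ≅ Z^4.

The boundary map ∂_1: C_1 → C_0 is given by ∂[p,q] = [q] − [p]. For instance
  ∂[0,3] = [3] − [0].
The 4×6 boundary matrix has rank 3 and Smith normal form diag(1,1,1).

The boundary map ∂_2: C_2 → C_1 sends each 2-simplex [p,q,r] to [q,r] − [p,r] + [p,q]. For instance
  ∂[1,2,3] = [2,3] − [1,3] + [1,2],
  ∂[0,1,3] = [1,3] − [0,3] + [0,1].
As a 6×4 matrix over Z this has rank 3, with invariant factors (1,1,1).

Computing H_k = (kernel of ∂_k) / (image of ∂_{k+1}):

  H_0: rank C_0 − rank ∂_1 = 4 − 3 = 1, and the invariant factors of ∂_1 are all 1, so H_0 = Z.
  H_1: rank ker ∂_1 − rank ∂_2 = (6 − 3) − 3 = 0, and the invariant factors of ∂_2 are all 1, so H_1 = 0.
  H_2: rank ker ∂_2 − rank ∂_3 = (4 − 3) − 0 = 1, and there is no ∂_3, so H_2 = Z.

H_0 = Z,  H_1 = 0,  H_2 = Z.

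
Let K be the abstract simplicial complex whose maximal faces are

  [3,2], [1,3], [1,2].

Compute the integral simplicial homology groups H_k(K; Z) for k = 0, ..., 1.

Take the total order 1 < 2 < 3 on the vertex set. Then K (dimension 1) consists of the simplices:

  0-simplices (3): [1], [2], [3]
  1-simplices (3): [1,2], [1,3], [2,3]

giving chain groups C_0 ≅ Z^3, C_1 ≅ Z^3.

The boundary map ∂_1: C_1 → C_0 maps an edge to its endpoints' difference, ∂[p,q] = q − p. For instance
  ∂[1,2] = [2] − [1].
As a 3×3 matrix over Z this has rank 2, with invariant factors (1,1).

Now H_k = ker ∂_k / im ∂_{k+1}, so:

  H_0: rank C_0 − rank ∂_1 = 3 − 2 = 1, and the invariant factors of ∂_1 are all 1, so H_0 = Z.
  H_1: rank ker ∂_1 − rank ∂_2 = (3 − 2) − 0 = 1, and there is no ∂_2, so H_1 = Z.

H_0 = Z,  H_1 = Z.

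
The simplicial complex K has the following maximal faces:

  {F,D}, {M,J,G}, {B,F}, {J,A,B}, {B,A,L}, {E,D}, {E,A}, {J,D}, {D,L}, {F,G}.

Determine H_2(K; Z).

H_2 = 0.

We work with the vertex ordering A < B < D < E < F < G < J < L < M. The simplices of K, each written with vertices in increasing order, are:

  0-simplices (9): A, B, D, E, F, G, J, L, M
  1-simplices (15): AB, AE, AJ, AL, BF, BJ, BL, DE, DF, DJ, DL, FG, GJ, GM, JM
  2-simplices (3): ABJ, ABL, GJM

so the chain groups are C_0 ≅ Z^9, C_1 ≅ Z^15, C_2 ≅ Z^3.

∂_1: C_1 → C_0 maps an edge to its endpoints' difference, ∂[p,q] = q − p. For instance
  ∂GM = M − G.
The resulting 9×15 matrix has rank 8, and its Smith normal form has invariant factors (1,1,1,1,1,1,1,1).

Boundary ∂_2: C_2 → C_1 sends each 2-simplex [p,q,r] to [q,r] − [p,r] + [p,q]. For instance
  ∂ABL = BL − AL + AB,
  ∂GJM = JM − GM + GJ.
As a 15×3 matrix over Z this has rank 3, with invariant factors (1,1,1).

Now H_k = ker ∂_k / im ∂_{k+1}, so:

  H_2: rank ker ∂_2 − rank ∂_3 = (3 − 3) − 0 = 0, and there is no ∂_3, so H_2 = 0.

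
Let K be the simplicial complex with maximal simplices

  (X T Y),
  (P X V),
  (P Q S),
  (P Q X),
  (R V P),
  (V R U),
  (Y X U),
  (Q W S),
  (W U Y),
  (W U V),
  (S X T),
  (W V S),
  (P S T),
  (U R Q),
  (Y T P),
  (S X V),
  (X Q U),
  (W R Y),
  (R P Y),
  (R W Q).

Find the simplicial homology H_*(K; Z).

H_0 = Z,  H_1 = Z ⊕ Z_2,  H_2 = 0.

Fix the vertex order P < Q < R < S < T < U < V < W < X < Y and write every simplex with vertices in increasing order. Then dim K = 2 and the simplices of K are:

  0-simplices (10): P, Q, R, S, T, U, V, W, X, Y
  1-simplices (30): PQ, PR, PS, PT, PV, PX, PY, QR, QS, QU, QW, QX, RU, RV, RW, RY, ST, SV, SW, SX, TX, TY, UV, UW, UX, UY, VW, VX, WY, XY
  2-simplices (20): PQS, PQX, PRV, PRY, PST, PTY, PVX, QRU, QRW, QSW, QUX, RUV, RWY, STX, SVW, SVX, TXY, UVW, UWY, UXY

Hence C_0 ≅ Z^10, C_1 ≅ Z^30, C_2 ≅ Z^20.

Boundary ∂_1: C_1 → C_0 sends each edge [p,q] (with p < q) to q − p. For instance
  ∂QS = S − Q.
This gives a 10×30 integer matrix of rank 9; reducing to Smith normal form yields diagonal entries (1,1,1,1,1,1,1,1,1).

Boundary ∂_2: C_2 → C_1 maps a triangle to the signed sum of its edges. For instance
  ∂PRY = RY − PY + PR,
  ∂TXY = XY − TY + TX.
The resulting 30×20 matrix has rank 20, and its Smith normal form has invariant factors (1,1,1,1,1,1,1,1,1,1,1,1,1,1,1,1,1,1,1,2).

Now H_k = ker ∂_k / im ∂_{k+1}, so:

  H_0: rank C_0 − rank ∂_1 = 10 − 9 = 1, and the invariant factors of ∂_1 are all 1, so H_0 ≅ Z.
  H_1: rank ker ∂_1 − rank ∂_2 = (30 − 9) − 20 = 1, and ∂_2 has invariant factor 2 > 1, so H_1 ≅ Z ⊕ Z_2.
  H_2: rank ker ∂_2 − rank ∂_3 = (20 − 20) − 0 = 0, and there is no ∂_3, so H_2 ≅ 0.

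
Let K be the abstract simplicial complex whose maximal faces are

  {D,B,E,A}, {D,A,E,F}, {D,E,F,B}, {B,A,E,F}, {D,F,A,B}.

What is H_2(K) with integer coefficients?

H_2 = 0.

Take the total order A < B < D < E < F on the vertex set. Then K (dimension 3) consists of the simplices:

  0-simplices (5): A, B, D, E, F
  1-simplices (10): AB, AD, AE, AF, BD, BE, BF, DE, DF, EF
  2-simplices (10): ABD, ABE, ABF, ADE, ADF, AEF, BDE, BDF, BEF, DEF
  3-simplices (5): ABDE, ABDF, ABEF, ADEF, BDEF

giving chain groups C_0 ≅ Z^5, C_1 ≅ Z^10, C_2 ≅ Z^10, C_3 ≅ Z^5.

∂_1: C_1 → C_0 is given by ∂[p,q] = [q] − [p]. For instance
  ∂BD = D − B.
The resulting 5×10 matrix has rank 4, and its Smith normal form has invariant factors (1,1,1,1).

The boundary map ∂_2: C_2 → C_1 sends each 2-simplex [p,q,r] to [q,r] − [p,r] + [p,q]. For instance
  ∂BDE = DE − BE + BD,
  ∂BEF = EF − BF + BE.
As a 10×10 matrix over Z this has rank 6, with invariant factors (1,1,1,1,1,1).

Boundary ∂_3: C_3 → C_2 sends each 3-simplex σ to the alternating sum Σ_i (−1)^i (σ with its i-th vertex removed). For instance
  ∂ABDE = BDE − ADE + ABE − ABD,
  ∂ABEF = BEF − AEF + ABF − ABE.
The resulting 10×5 matrix has rank 4, and its Smith normal form has invariant factors (1,1,1,1).

Reading off H_k = ker ∂_k / im ∂_{k+1}:

  H_2: rank ker ∂_2 − rank ∂_3 = (10 − 6) − 4 = 0, and the invariant factors of ∂_3 are all 1, so H_2 ≅ 0.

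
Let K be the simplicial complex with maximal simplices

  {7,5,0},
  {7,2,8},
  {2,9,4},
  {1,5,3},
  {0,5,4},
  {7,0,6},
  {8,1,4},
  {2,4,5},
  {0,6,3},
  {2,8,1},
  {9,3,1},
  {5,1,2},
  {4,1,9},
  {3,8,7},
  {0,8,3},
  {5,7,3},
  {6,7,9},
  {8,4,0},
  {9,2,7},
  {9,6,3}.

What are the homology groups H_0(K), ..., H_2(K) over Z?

H_0 ≅ Z,  H_1 ≅ Z × Z/2,  H_2 = 0.

Take the total order 0 < 1 < 2 < 3 < 4 < 5 < 6 < 7 < 8 < 9 on the vertex set. Then K (dimension 2) consists of the simplices:

  0-simplices (10): [0], [1], [2], [3], [4], [5], [6], [7], [8], [9]
  1-simplices (30): (30 of them)
  2-simplices (20): (20 of them)

Hence C_0 ≅ Z^10, C_1 ≅ Z^30, C_2 ≅ Z^20.

∂_1: C_1 → C_0 is given by ∂[p,q] = [q] − [p].
The 10×30 boundary matrix has rank 9 and Smith normal form diag(1,1,1,1,1,1,1,1,1).

∂_2: C_2 → C_1 acts by ∂[p,q,r] = [q,r] − [p,r] + [p,q]. For instance
  ∂[0,4,5] = [4,5] − [0,5] + [0,4],
  ∂[1,2,5] = [2,5] − [1,5] + [1,2].
The 30×20 boundary matrix has rank 20 and Smith normal form diag(1,1,1,1,1,1,1,1,1,1,1,1,1,1,1,1,1,1,1,2).

From H_k ≅ ker(∂_k) / im(∂_{k+1}) we obtain:

  H_0: rank C_0 − rank ∂_1 = 10 − 9 = 1, and the invariant factors of ∂_1 are all 1, so H_0 = Z.
  H_1: rank ker ∂_1 − rank ∂_2 = (30 − 9) − 20 = 1, and ∂_2 has invariant factor 2 > 1, so H_1 = Z × Z/2.
  H_2: rank ker ∂_2 − rank ∂_3 = (20 − 20) − 0 = 0, and there is no ∂_3, so H_2 = 0.

As a check, the Euler characteristic is 10 − 30 + 20 = 0, which agrees with 1 − 1 + 0 = 0.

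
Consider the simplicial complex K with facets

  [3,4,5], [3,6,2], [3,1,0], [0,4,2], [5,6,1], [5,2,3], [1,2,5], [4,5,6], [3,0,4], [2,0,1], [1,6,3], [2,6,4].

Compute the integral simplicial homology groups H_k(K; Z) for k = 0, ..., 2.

H_0 ≅ Z,  H_1 ≅ Z/2Z,  H_2 = 0.

Fix the vertex order 0 < 1 < 2 < 3 < 4 < 5 < 6 and write every simplex with vertices in increasing order. Then dim K = 2 and the simplices of K are:

  0-simplices (7): [0], [1], [2], [3], [4], [5], [6]
  1-simplices (18): [0,1], [0,2], [0,3], [0,4], [1,2], [1,3], [1,5], [1,6], [2,3], [2,4], [2,5], [2,6], [3,4], [3,5], [3,6], [4,5], [4,6], [5,6]
  2-simplices (12): [0,1,2], [0,1,3], [0,2,4], [0,3,4], [1,2,5], [1,3,6], [1,5,6], [2,3,5], [2,3,6], [2,4,6], [3,4,5], [4,5,6]

giving chain groups C_0 ≅ Z^7, C_1 ≅ Z^18, C_2 ≅ Z^12.

Boundary ∂_1: C_1 → C_0 sends each edge [p,q] (with p < q) to q − p.
The 7×18 boundary matrix has rank 6 and Smith normal form diag(1,1,1,1,1,1).

Boundary ∂_2: C_2 → C_1 maps a triangle to the signed sum of its edges. For instance
  ∂[1,5,6] = [5,6] − [1,6] + [1,5],
  ∂[0,1,3] = [1,3] − [0,3] + [0,1].
The 18×12 boundary matrix has rank 12 and Smith normal form diag(1,1,1,1,1,1,1,1,1,1,1,2).

Reading off H_k = ker ∂_k / im ∂_{k+1}:

  H_0: rank C_0 − rank ∂_1 = 7 − 6 = 1, and the invariant factors of ∂_1 are all 1, so H_0 ≅ Z.
  H_1: rank ker ∂_1 − rank ∂_2 = (18 − 6) − 12 = 0, and ∂_2 has invariant factor 2 > 1, so H_1 ≅ Z/2Z.
  H_2: rank ker ∂_2 − rank ∂_3 = (12 − 12) − 0 = 0, and there is no ∂_3, so H_2 ≅ 0.

As a check, the Euler characteristic is 7 − 18 + 12 = 1, which agrees with 1 − 0 + 0 = 1.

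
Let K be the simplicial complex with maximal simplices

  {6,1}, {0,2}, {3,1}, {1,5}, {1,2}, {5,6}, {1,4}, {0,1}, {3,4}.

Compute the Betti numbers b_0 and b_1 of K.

b_0 = 1, b_1 = 3.

Fix the vertex order 0 < 1 < 2 < 3 < 4 < 5 < 6 and write every simplex with vertices in increasing order. Then dim K = 1 and the simplices of K are:

  0-simplices (7): [0], [1], [2], [3], [4], [5], [6]
  1-simplices (9): [0,1], [0,2], [1,2], [1,3], [1,4], [1,5], [1,6], [3,4], [5,6]

giving chain groups C_0 ≅ Z^7, C_1 ≅ Z^9.

∂_1: C_1 → C_0 maps an edge to its endpoints' difference, ∂[p,q] = q − p.
The 7×9 boundary matrix has rank 6 and Smith normal form diag(1,1,1,1,1,1).

Now H_k = ker ∂_k / im ∂_{k+1}, so:

  H_0: rank C_0 − rank ∂_1 = 7 − 6 = 1, and the invariant factors of ∂_1 are all 1, so H_0 = Z.
  H_1: rank ker ∂_1 − rank ∂_2 = (9 − 6) − 0 = 3, and there is no ∂_2, so H_1 = Z^3.

Hence the Betti numbers are b_0 = 1, b_1 = 3.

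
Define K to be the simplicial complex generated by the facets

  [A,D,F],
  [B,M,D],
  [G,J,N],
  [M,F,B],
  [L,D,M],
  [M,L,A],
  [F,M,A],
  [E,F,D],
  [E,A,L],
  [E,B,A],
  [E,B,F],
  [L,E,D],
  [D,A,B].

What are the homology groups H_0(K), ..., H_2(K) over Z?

H_0 ≅ Z^2,  H_1 ≅ Z/2,  H_2 = 0.

Order the vertices as A < B < D < E < F < G < J < L < M < N. Listing each simplex with vertices in this order, K has dimension 2 with simplices:

  0-simplices (10): A, B, D, E, F, G, J, L, M, N
  1-simplices (21): AB, AD, AE, AF, AL, AM, BD, BE, BF, BM, DE, DF, DL, DM, EF, EL, FM, GJ, GN, JN, LM
  2-simplices (13): ABD, ABE, ADF, AEL, AFM, ALM, BDM, BEF, BFM, DEF, DEL, DLM, GJN

Hence C_0 ≅ Z^10, C_1 ≅ Z^21, C_2 ≅ Z^13.

∂_1: C_1 → C_0 is given by ∂[p,q] = [q] − [p]. For instance
  ∂BE = E − B.
This gives a 10×21 integer matrix of rank 8; reducing to Smith normal form yields diagonal entries (1,1,1,1,1,1,1,1).

The boundary map ∂_2: C_2 → C_1 maps a triangle to the signed sum of its edges. For instance
  ∂DEF = EF − DF + DE,
  ∂GJN = JN − GN + GJ.
The 21×13 boundary matrix has rank 13 and Smith normal form diag(1,1,1,1,1,1,1,1,1,1,1,1,2).

Computing H_k = (kernel of ∂_k) / (image of ∂_{k+1}):

  H_0: rank C_0 − rank ∂_1 = 10 − 8 = 2, and the invariant factors of ∂_1 are all 1, so H_0 = Z^2.
  H_1: rank ker ∂_1 − rank ∂_2 = (21 − 8) − 13 = 0, and ∂_2 has invariant factor 2 > 1, so H_1 = Z/2.
  H_2: rank ker ∂_2 − rank ∂_3 = (13 − 13) − 0 = 0, and there is no ∂_3, so H_2 = 0.

As a check, the Euler characteristic is 10 − 21 + 13 = 2, which agrees with 2 − 0 + 0 = 2.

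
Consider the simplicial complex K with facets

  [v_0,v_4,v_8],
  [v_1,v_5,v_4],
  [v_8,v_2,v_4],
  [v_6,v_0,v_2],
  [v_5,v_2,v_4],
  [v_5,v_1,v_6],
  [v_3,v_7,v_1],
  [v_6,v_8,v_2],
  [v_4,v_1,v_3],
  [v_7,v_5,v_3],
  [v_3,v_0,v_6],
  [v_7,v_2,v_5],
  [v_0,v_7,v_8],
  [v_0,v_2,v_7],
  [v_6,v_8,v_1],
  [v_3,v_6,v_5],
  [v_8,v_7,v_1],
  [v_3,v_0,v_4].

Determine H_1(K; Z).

K has 9 vertices, 27 edges, 18 triangles.
rank ∂_1 = 8, rank ∂_2 = 18 ⇒ b_1 = 27 − 8 − 18 = 1; ∂_2 has invariant factor(s) [2] giving torsion. So H_1 = Z ⊕ Z/2Z.

H_1 = Z ⊕ Z/2Z.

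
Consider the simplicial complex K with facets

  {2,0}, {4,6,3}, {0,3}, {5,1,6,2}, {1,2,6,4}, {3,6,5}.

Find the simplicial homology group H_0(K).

H_0 = Z.

Fix the vertex order 0 < 1 < 2 < 3 < 4 < 5 < 6 and write every simplex with vertices in increasing order. Then dim K = 3 and the simplices of K are:

  0-simplices (7): [0], [1], [2], [3], [4], [5], [6]
  1-simplices (14): [0,2], [0,3], [1,2], [1,4], [1,5], [1,6], [2,4], [2,5], [2,6], [3,4], [3,5], [3,6], [4,6], [5,6]
  2-simplices (9): [1,2,4], [1,2,5], [1,2,6], [1,4,6], [1,5,6], [2,4,6], [2,5,6], [3,4,6], [3,5,6]
  3-simplices (2): [1,2,4,6], [1,2,5,6]

giving chain groups C_0 ≅ Z^7, C_1 ≅ Z^14, C_2 ≅ Z^9, C_3 ≅ Z^2.

Boundary ∂_1: C_1 → C_0 maps an edge to its endpoints' difference, ∂[p,q] = q − p. For instance
  ∂[1,2] = [2] − [1].
The resulting 7×14 matrix has rank 6, and its Smith normal form has invariant factors (1,1,1,1,1,1).

The boundary map ∂_2: C_2 → C_1 sends each 2-simplex [p,q,r] to [q,r] − [p,r] + [p,q]. For instance
  ∂[1,4,6] = [4,6] − [1,6] + [1,4],
  ∂[1,2,6] = [2,6] − [1,6] + [1,2].
As a 14×9 matrix over Z this has rank 7, with invariant factors (1,1,1,1,1,1,1).

The boundary map ∂_3: C_3 → C_2 sends each 3-simplex σ to the alternating sum Σ_i (−1)^i (σ with its i-th vertex removed). For instance
  ∂[1,2,5,6] = [2,5,6] − [1,5,6] + [1,2,6] − [1,2,5],
  ∂[1,2,4,6] = [2,4,6] − [1,4,6] + [1,2,6] − [1,2,4].
The 9×2 boundary matrix has rank 2 and Smith normal form diag(1,1).

Now H_k = ker ∂_k / im ∂_{k+1}, so:

  H_0: rank C_0 − rank ∂_1 = 7 − 6 = 1, and the invariant factors of ∂_1 are all 1, so H_0 = Z.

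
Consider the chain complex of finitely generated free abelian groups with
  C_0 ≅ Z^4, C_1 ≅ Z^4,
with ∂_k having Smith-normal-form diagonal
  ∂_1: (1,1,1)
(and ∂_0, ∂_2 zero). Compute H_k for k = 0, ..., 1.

H_0: b_0 = 4 − 0 − 3 = 1; torsion from ∂_1 factors > 1: none. So H_0 = Z.
H_1: b_1 = 4 − 3 − 0 = 1; torsion from ∂_2 factors > 1: none. So H_1 = Z.

H_0 = Z,  H_1 = Z.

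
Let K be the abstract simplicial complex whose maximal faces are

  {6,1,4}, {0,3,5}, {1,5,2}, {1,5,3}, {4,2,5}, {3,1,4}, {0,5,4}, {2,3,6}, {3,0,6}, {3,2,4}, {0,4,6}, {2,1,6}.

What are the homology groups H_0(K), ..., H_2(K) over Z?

We work with the vertex ordering 0 < 1 < 2 < 3 < 4 < 5 < 6. The simplices of K, each written with vertices in increasing order, are:

  0-simplices (7): [0], [1], [2], [3], [4], [5], [6]
  1-simplices (18): [0,3], [0,4], [0,5], [0,6], [1,2], [1,3], [1,4], [1,5], [1,6], [2,3], [2,4], [2,5], [2,6], [3,4], [3,5], [3,6], [4,5], [4,6]
  2-simplices (12): [0,3,5], [0,3,6], [0,4,5], [0,4,6], [1,2,5], [1,2,6], [1,3,4], [1,3,5], [1,4,6], [2,3,4], [2,3,6], [2,4,5]

so the chain groups are C_0 ≅ Z^7, C_1 ≅ Z^18, C_2 ≅ Z^12.

Boundary ∂_1: C_1 → C_0 sends each edge [p,q] (with p < q) to q − p. For instance
  ∂[3,5] = [5] − [3].
The 7×18 boundary matrix has rank 6 and Smith normal form diag(1,1,1,1,1,1).

The boundary map ∂_2: C_2 → C_1 sends each 2-simplex [p,q,r] to [q,r] − [p,r] + [p,q]. For instance
  ∂[1,3,4] = [3,4] − [1,4] + [1,3],
  ∂[0,3,6] = [3,6] − [0,6] + [0,3].
This gives a 18×12 integer matrix of rank 12; reducing to Smith normal form yields diagonal entries (1,1,1,1,1,1,1,1,1,1,1,2).

Now H_k = ker ∂_k / im ∂_{k+1}, so:

  H_0: rank C_0 − rank ∂_1 = 7 − 6 = 1, and the invariant factors of ∂_1 are all 1, so H_0 ≅ Z.
  H_1: rank ker ∂_1 − rank ∂_2 = (18 − 6) − 12 = 0, and ∂_2 has invariant factor 2 > 1, so H_1 ≅ Z/2Z.
  H_2: rank ker ∂_2 − rank ∂_3 = (12 − 12) − 0 = 0, and there is no ∂_3, so H_2 ≅ 0.

H_0 ≅ Z,  H_1 ≅ Z/2Z,  H_2 = 0.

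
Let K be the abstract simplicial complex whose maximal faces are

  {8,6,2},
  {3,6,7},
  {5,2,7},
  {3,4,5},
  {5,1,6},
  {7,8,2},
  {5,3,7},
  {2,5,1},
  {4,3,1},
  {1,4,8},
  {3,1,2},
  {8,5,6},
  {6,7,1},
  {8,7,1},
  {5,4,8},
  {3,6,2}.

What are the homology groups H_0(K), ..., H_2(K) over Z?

We work with the vertex ordering 1 < 2 < 3 < 4 < 5 < 6 < 7 < 8. The simplices of K, each written with vertices in increasing order, are:

  0-simplices (8): [1], [2], [3], [4], [5], [6], [7], [8]
  1-simplices (24): (24 of them)
  2-simplices (16): [1,2,3], [1,2,5], [1,3,4], [1,4,8], [1,5,6], [1,6,7], [1,7,8], [2,3,6], [2,5,7], [2,6,8], [2,7,8], [3,4,5], [3,5,7], [3,6,7], [4,5,8], [5,6,8]

so the chain groups are C_0 ≅ Z^8, C_1 ≅ Z^24, C_2 ≅ Z^16.

∂_1: C_1 → C_0 is given by ∂[p,q] = [q] − [p].
As a 8×24 matrix over Z this has rank 7, with invariant factors (1,1,1,1,1,1,1).

The boundary map ∂_2: C_2 → C_1 maps a triangle to the signed sum of its edges. For instance
  ∂[1,7,8] = [7,8] − [1,8] + [1,7],
  ∂[2,5,7] = [5,7] − [2,7] + [2,5].
This gives a 24×16 integer matrix of rank 15; reducing to Smith normal form yields diagonal entries (1,1,1,1,1,1,1,1,1,1,1,1,1,1,1).

Now H_k = ker ∂_k / im ∂_{k+1}, so:

  H_0: rank C_0 − rank ∂_1 = 8 − 7 = 1, and the invariant factors of ∂_1 are all 1, so H_0 = Z.
  H_1: rank ker ∂_1 − rank ∂_2 = (24 − 7) − 15 = 2, and the invariant factors of ∂_2 are all 1, so H_1 = Z^2.
  H_2: rank ker ∂_2 − rank ∂_3 = (16 − 15) − 0 = 1, and there is no ∂_3, so H_2 = Z.

As a check, the Euler characteristic is 8 − 24 + 16 = 0, which agrees with 1 − 2 + 1 = 0.
(K is a triangulation of the torus T^2.)

H_0 ≅ Z,  H_1 ≅ Z^2,  H_2 ≅ Z.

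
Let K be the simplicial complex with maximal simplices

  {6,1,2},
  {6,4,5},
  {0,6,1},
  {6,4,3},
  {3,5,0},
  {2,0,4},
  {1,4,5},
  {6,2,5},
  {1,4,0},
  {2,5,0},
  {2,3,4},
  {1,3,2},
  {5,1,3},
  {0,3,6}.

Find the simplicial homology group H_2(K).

H_2 = Z.

Order the vertices as 0 < 1 < 2 < 3 < 4 < 5 < 6. Listing each simplex with vertices in this order, K has dimension 2 with simplices:

  0-simplices (7): [0], [1], [2], [3], [4], [5], [6]
  1-simplices (21): [0,1], [0,2], [0,3], [0,4], [0,5], [0,6], [1,2], [1,3], [1,4], [1,5], [1,6], [2,3], [2,4], [2,5], [2,6], [3,4], [3,5], [3,6], [4,5], [4,6], [5,6]
  2-simplices (14): [0,1,4], [0,1,6], [0,2,4], [0,2,5], [0,3,5], [0,3,6], [1,2,3], [1,2,6], [1,3,5], [1,4,5], [2,3,4], [2,5,6], [3,4,6], [4,5,6]

so the chain groups are C_0 ≅ Z^7, C_1 ≅ Z^21, C_2 ≅ Z^14.

∂_1: C_1 → C_0 is given by ∂[p,q] = [q] − [p]. For instance
  ∂[4,5] = [5] − [4].
The resulting 7×21 matrix has rank 6, and its Smith normal form has invariant factors (1,1,1,1,1,1).

Boundary ∂_2: C_2 → C_1 sends each 2-simplex [p,q,r] to [q,r] − [p,r] + [p,q]. For instance
  ∂[4,5,6] = [5,6] − [4,6] + [4,5],
  ∂[0,1,4] = [1,4] − [0,4] + [0,1].
The 21×14 boundary matrix has rank 13 and Smith normal form diag(1,1,1,1,1,1,1,1,1,1,1,1,1).

Now H_k = ker ∂_k / im ∂_{k+1}, so:

  H_2: rank ker ∂_2 − rank ∂_3 = (14 − 13) − 0 = 1, and there is no ∂_3, so H_2 = Z.

(K is a triangulation of the torus T^2.)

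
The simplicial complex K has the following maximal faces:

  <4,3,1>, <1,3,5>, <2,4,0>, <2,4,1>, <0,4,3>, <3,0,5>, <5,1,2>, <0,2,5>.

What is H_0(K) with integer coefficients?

Fix the vertex order 0 < 1 < 2 < 3 < 4 < 5 and write every simplex with vertices in increasing order. Then dim K = 2 and the simplices of K are:

  0-simplices (6): [0], [1], [2], [3], [4], [5]
  1-simplices (12): [0,2], [0,3], [0,4], [0,5], [1,2], [1,3], [1,4], [1,5], [2,4], [2,5], [3,4], [3,5]
  2-simplices (8): [0,2,4], [0,2,5], [0,3,4], [0,3,5], [1,2,4], [1,2,5], [1,3,4], [1,3,5]

giving chain groups C_0 ≅ Z^6, C_1 ≅ Z^12, C_2 ≅ Z^8.

The boundary map ∂_1: C_1 → C_0 sends each edge [p,q] (with p < q) to q − p.
The resulting 6×12 matrix has rank 5, and its Smith normal form has invariant factors (1,1,1,1,1).

∂_2: C_2 → C_1 maps a triangle to the signed sum of its edges. For instance
  ∂[1,2,5] = [2,5] − [1,5] + [1,2],
  ∂[1,3,5] = [3,5] − [1,5] + [1,3].
As a 12×8 matrix over Z this has rank 7, with invariant factors (1,1,1,1,1,1,1).

Now H_k = ker ∂_k / im ∂_{k+1}, so:

  H_0: rank C_0 − rank ∂_1 = 6 − 5 = 1, and the invariant factors of ∂_1 are all 1, so H_0 ≅ Z.

H_0 ≅ Z.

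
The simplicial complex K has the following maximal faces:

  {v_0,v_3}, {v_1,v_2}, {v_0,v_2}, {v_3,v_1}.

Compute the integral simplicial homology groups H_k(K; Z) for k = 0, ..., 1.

H_0 ≅ Z,  H_1 ≅ Z.

K has 4 vertices, 4 edges.
rank ∂_0 = 0, rank ∂_1 = 3 ⇒ b_0 = 4 − 0 − 3 = 1; all invariant factors of ∂_1 are 1 so no torsion. So H_0 = Z.
rank ∂_1 = 3, rank ∂_2 = 0 ⇒ b_1 = 4 − 3 − 0 = 1. So H_1 = Z.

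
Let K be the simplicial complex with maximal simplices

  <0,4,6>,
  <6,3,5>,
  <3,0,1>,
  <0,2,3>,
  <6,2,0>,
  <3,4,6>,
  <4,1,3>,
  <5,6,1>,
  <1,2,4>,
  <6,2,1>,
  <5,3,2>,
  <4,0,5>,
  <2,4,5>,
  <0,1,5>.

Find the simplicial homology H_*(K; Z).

H_0 = Z,  H_1 = Z^2,  H_2 = Z.

Fix the vertex order 0 < 1 < 2 < 3 < 4 < 5 < 6 and write every simplex with vertices in increasing order. Then dim K = 2 and the simplices of K are:

  0-simplices (7): [0], [1], [2], [3], [4], [5], [6]
  1-simplices (21): [0,1], [0,2], [0,3], [0,4], [0,5], [0,6], [1,2], [1,3], [1,4], [1,5], [1,6], [2,3], [2,4], [2,5], [2,6], [3,4], [3,5], [3,6], [4,5], [4,6], [5,6]
  2-simplices (14): [0,1,3], [0,1,5], [0,2,3], [0,2,6], [0,4,5], [0,4,6], [1,2,4], [1,2,6], [1,3,4], [1,5,6], [2,3,5], [2,4,5], [3,4,6], [3,5,6]

giving chain groups C_0 ≅ Z^7, C_1 ≅ Z^21, C_2 ≅ Z^14.

Boundary ∂_1: C_1 → C_0 maps an edge to its endpoints' difference, ∂[p,q] = q − p.
The resulting 7×21 matrix has rank 6, and its Smith normal form has invariant factors (1,1,1,1,1,1).

The boundary map ∂_2: C_2 → C_1 maps a triangle to the signed sum of its edges. For instance
  ∂[1,2,6] = [2,6] − [1,6] + [1,2],
  ∂[0,1,3] = [1,3] − [0,3] + [0,1].
The resulting 21×14 matrix has rank 13, and its Smith normal form has invariant factors (1,1,1,1,1,1,1,1,1,1,1,1,1).

From H_k ≅ ker(∂_k) / im(∂_{k+1}) we obtain:

  H_0: rank C_0 − rank ∂_1 = 7 − 6 = 1, and the invariant factors of ∂_1 are all 1, so H_0 ≅ Z.
  H_1: rank ker ∂_1 − rank ∂_2 = (21 − 6) − 13 = 2, and the invariant factors of ∂_2 are all 1, so H_1 ≅ Z^2.
  H_2: rank ker ∂_2 − rank ∂_3 = (14 − 13) − 0 = 1, and there is no ∂_3, so H_2 ≅ Z.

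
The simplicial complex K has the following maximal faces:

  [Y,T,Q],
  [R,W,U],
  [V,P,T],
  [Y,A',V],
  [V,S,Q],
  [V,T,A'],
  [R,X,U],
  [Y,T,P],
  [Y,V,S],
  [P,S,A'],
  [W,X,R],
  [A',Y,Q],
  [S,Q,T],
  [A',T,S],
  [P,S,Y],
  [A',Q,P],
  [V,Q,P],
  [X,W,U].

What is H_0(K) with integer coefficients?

Fix the vertex order P < Q < R < S < T < U < V < W < X < Y < A' and write every simplex with vertices in increasing order. Then dim K = 2 and the simplices of K are:

  0-simplices (11): [P], [Q], [R], [S], [T], [U], [V], [W], [X], [Y], [A']
  1-simplices (27): (27 of them)
  2-simplices (18): (18 of them)

Hence C_0 ≅ Z^11, C_1 ≅ Z^27, C_2 ≅ Z^18.

∂_1: C_1 → C_0 is given by ∂[p,q] = [q] − [p]. For instance
  ∂[S,V] = [V] − [S].
The 11×27 boundary matrix has rank 9 and Smith normal form diag(1,1,1,1,1,1,1,1,1).

∂_2: C_2 → C_1 sends each 2-simplex [p,q,r] to [q,r] − [p,r] + [p,q]. For instance
  ∂[Q,T,Y] = [T,Y] − [Q,Y] + [Q,T],
  ∂[P,Q,A'] = [Q,A'] − [P,A'] + [P,Q].
As a 27×18 matrix over Z this has rank 16, with invariant factors (1,1,1,1,1,1,1,1,1,1,1,1,1,1,1,1).

Reading off H_k = ker ∂_k / im ∂_{k+1}:

  H_0: rank C_0 − rank ∂_1 = 11 − 9 = 2, and the invariant factors of ∂_1 are all 1, so H_0 = Z^2.

H_0 ≅ Z^2.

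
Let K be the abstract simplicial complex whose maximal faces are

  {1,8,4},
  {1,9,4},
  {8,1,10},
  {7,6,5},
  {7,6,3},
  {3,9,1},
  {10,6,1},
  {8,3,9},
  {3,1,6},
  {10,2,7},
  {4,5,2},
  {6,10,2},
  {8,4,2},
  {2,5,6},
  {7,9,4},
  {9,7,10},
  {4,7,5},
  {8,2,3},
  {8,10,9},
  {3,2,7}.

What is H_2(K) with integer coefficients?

H_2 = 0.

Take the total order 1 < 2 < 3 < 4 < 5 < 6 < 7 < 8 < 9 < 10 on the vertex set. Then K (dimension 2) consists of the simplices:

  0-simplices (10): [1], [2], [3], [4], [5], [6], [7], [8], [9], [10]
  1-simplices (30): (30 of them)
  2-simplices (20): (20 of them)

giving chain groups C_0 ≅ Z^10, C_1 ≅ Z^30, C_2 ≅ Z^20.

∂_1: C_1 → C_0 sends each edge [p,q] (with p < q) to q − p.
The 10×30 boundary matrix has rank 9 and Smith normal form diag(1,1,1,1,1,1,1,1,1).

∂_2: C_2 → C_1 acts by ∂[p,q,r] = [q,r] − [p,r] + [p,q]. For instance
  ∂[2,7,10] = [7,10] − [2,10] + [2,7],
  ∂[2,3,7] = [3,7] − [2,7] + [2,3].
As a 30×20 matrix over Z this has rank 20, with invariant factors (1,1,1,1,1,1,1,1,1,1,1,1,1,1,1,1,1,1,1,2).

Computing H_k = (kernel of ∂_k) / (image of ∂_{k+1}):

  H_2: rank ker ∂_2 − rank ∂_3 = (20 − 20) − 0 = 0, and there is no ∂_3, so H_2 ≅ 0.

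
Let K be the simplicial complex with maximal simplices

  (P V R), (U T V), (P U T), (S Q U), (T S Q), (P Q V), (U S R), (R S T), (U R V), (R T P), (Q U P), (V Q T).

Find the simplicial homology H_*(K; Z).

H_0 = Z,  H_1 = Z/2,  H_2 = 0.

Order the vertices as P < Q < R < S < T < U < V. Listing each simplex with vertices in this order, K has dimension 2 with simplices:

  0-simplices (7): P, Q, R, S, T, U, V
  1-simplices (18): PQ, PR, PT, PU, PV, QS, QT, QU, QV, RS, RT, RU, RV, ST, SU, TU, TV, UV
  2-simplices (12): PQU, PQV, PRT, PRV, PTU, QST, QSU, QTV, RST, RSU, RUV, TUV

giving chain groups C_0 ≅ Z^7, C_1 ≅ Z^18, C_2 ≅ Z^12.

∂_1: C_1 → C_0 is given by ∂[p,q] = [q] − [p].
As a 7×18 matrix over Z this has rank 6, with invariant factors (1,1,1,1,1,1).

∂_2: C_2 → C_1 acts by ∂[p,q,r] = [q,r] − [p,r] + [p,q]. For instance
  ∂RST = ST − RT + RS,
  ∂PRT = RT − PT + PR.
The resulting 18×12 matrix has rank 12, and its Smith normal form has invariant factors (1,1,1,1,1,1,1,1,1,1,1,2).

Now H_k = ker ∂_k / im ∂_{k+1}, so:

  H_0: rank C_0 − rank ∂_1 = 7 − 6 = 1, and the invariant factors of ∂_1 are all 1, so H_0 ≅ Z.
  H_1: rank ker ∂_1 − rank ∂_2 = (18 − 6) − 12 = 0, and ∂_2 has invariant factor 2 > 1, so H_1 ≅ Z/2.
  H_2: rank ker ∂_2 − rank ∂_3 = (12 − 12) − 0 = 0, and there is no ∂_3, so H_2 ≅ 0.

As a check, the Euler characteristic is 7 − 18 + 12 = 1, which agrees with 1 − 0 + 0 = 1.
(K is a triangulation of the real projective plane RP^2.)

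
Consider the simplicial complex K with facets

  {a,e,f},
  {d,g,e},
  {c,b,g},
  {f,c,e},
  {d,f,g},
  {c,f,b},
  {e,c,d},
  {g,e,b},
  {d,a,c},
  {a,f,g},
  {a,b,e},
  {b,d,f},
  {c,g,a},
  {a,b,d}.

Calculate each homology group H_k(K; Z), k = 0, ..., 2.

H_0 = Z,  H_1 = Z^2,  H_2 = Z.

Order the vertices as a < b < c < d < e < f < g. Listing each simplex with vertices in this order, K has dimension 2 with simplices:

  0-simplices (7): a, b, c, d, e, f, g
  1-simplices (21): ab, ac, ad, ae, af, ag, bc, bd, be, bf, bg, cd, ce, cf, cg, de, df, dg, ef, eg, fg
  2-simplices (14): abd, abe, acd, acg, aef, afg, bcf, bcg, bdf, beg, cde, cef, deg, dfg

giving chain groups C_0 ≅ Z^7, C_1 ≅ Z^21, C_2 ≅ Z^14.

The boundary map ∂_1: C_1 → C_0 sends each edge [p,q] (with p < q) to q − p. For instance
  ∂ac = c − a.
The resulting 7×21 matrix has rank 6, and its Smith normal form has invariant factors (1,1,1,1,1,1).

The boundary map ∂_2: C_2 → C_1 acts by ∂[p,q,r] = [q,r] − [p,r] + [p,q]. For instance
  ∂bcf = cf − bf + bc,
  ∂acg = cg − ag + ac.
This gives a 21×14 integer matrix of rank 13; reducing to Smith normal form yields diagonal entries (1,1,1,1,1,1,1,1,1,1,1,1,1).

Now H_k = ker ∂_k / im ∂_{k+1}, so:

  H_0: rank C_0 − rank ∂_1 = 7 − 6 = 1, and the invariant factors of ∂_1 are all 1, so H_0 ≅ Z.
  H_1: rank ker ∂_1 − rank ∂_2 = (21 − 6) − 13 = 2, and the invariant factors of ∂_2 are all 1, so H_1 ≅ Z^2.
  H_2: rank ker ∂_2 − rank ∂_3 = (14 − 13) − 0 = 1, and there is no ∂_3, so H_2 ≅ Z.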